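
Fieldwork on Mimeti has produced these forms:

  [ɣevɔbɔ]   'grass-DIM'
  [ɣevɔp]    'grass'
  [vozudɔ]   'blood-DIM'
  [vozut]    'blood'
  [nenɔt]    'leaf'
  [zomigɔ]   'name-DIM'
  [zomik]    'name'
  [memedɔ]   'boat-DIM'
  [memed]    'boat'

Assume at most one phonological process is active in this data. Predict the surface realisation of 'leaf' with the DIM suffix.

The root 'blood' surfaces as [vozudɔ] and [vozut], with a stem-final [d] ~ [t] alternation.
The stem 'boat' ([memedɔ], [memed]) shows [d] unchanged in both environments, so [d] cannot be basic with [t] derived in isolation.
So /t/ is underlying, and a rule of intervocalic voicing — voiceless stops become voiced between vowels — gives [d].
The one attested form of 'leaf', [nenɔt], shows underlying /nenɔt/. Applying the same rule between vowels gives [nenɔdɔ].

[nenɔdɔ]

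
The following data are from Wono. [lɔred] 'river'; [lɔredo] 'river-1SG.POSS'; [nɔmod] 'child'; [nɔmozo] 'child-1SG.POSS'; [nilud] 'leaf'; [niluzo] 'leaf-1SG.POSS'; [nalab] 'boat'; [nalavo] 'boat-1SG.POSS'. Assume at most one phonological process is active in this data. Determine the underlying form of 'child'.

The root 'child' surfaces as [nɔmod] and [nɔmozo], with a stem-final [d] ~ [z] alternation.
But 'river' keeps [d] in both environments ([lɔred], [lɔredo]), so there is no rule changing /d/ to [z] before the 1SG.POSS suffix.
The underlying segment must be /z/; voiced fricatives become stops word-finally, yielding [d] there.
So 'child' = /nɔmoz/.

/nɔmoz/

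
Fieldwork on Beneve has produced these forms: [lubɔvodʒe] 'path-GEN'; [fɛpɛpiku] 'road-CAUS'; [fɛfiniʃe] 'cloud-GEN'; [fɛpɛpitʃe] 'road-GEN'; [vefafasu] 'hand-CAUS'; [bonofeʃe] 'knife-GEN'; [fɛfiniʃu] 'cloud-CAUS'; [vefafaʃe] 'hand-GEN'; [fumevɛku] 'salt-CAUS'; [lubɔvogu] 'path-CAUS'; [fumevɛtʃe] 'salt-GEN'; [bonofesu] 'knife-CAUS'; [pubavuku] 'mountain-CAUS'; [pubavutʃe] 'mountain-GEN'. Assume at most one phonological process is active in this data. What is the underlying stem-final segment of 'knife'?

/s/

In [bonofeʃe] and [bonofesu] the final segment of 'knife' alternates: [ʃ] ~ [s].
The stem 'cloud' ([fɛfiniʃe], [fɛfiniʃu]) shows [ʃ] unchanged in both environments, so [ʃ] cannot be basic with [s] derived before the CAUS suffix.
The underlying segment must be /s/; /k/, /g/ and /s/ become palato-alveolar [tʃ], [dʒ] and [ʃ] before a front vowel, yielding [ʃ] there.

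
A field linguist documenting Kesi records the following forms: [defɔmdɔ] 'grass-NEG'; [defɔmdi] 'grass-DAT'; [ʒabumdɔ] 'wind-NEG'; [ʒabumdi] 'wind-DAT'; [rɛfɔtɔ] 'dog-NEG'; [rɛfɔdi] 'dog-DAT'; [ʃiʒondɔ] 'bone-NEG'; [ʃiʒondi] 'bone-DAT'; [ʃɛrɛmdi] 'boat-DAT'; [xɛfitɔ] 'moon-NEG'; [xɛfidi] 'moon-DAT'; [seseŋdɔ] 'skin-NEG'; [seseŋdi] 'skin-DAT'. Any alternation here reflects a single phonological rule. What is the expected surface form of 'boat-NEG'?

The NEG suffix surfaces as [-dɔ] and [-tɔ], depending on the final segment of the stem.
By contrast the DAT suffix keeps its initial [d] throughout — that segment must be underlying.
So the underlying form is /-tɔ/, and voiceless stops become voiced after a nasal.
After 'boat', which ends in a nasal, the suffix surfaces as [-dɔ], giving [ʃɛrɛmdɔ].

[ʃɛrɛmdɔ]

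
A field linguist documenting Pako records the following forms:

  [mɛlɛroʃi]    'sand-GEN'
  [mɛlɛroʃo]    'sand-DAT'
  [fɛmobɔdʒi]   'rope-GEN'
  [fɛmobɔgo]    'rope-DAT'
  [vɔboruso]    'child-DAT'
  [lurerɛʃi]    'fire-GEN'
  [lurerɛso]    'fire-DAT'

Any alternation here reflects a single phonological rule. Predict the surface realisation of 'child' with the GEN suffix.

The root 'fire' surfaces as [lurerɛʃi] and [lurerɛso], with a stem-final [ʃ] ~ [s] alternation.
The stem 'sand' ([mɛlɛroʃi], [mɛlɛroʃo]) shows [ʃ] unchanged in both environments, so [ʃ] cannot be basic with [s] derived before the DAT suffix.
The alternation reflects palatalization before a front vowel: /g/ and /s/ become palato-alveolar [dʒ] and [ʃ] before a front vowel. /s/ is underlying.
From [vɔboruso] the stem 'child' is /vɔborus/; before a front vowel this yields [vɔboruʃi].

[vɔboruʃi]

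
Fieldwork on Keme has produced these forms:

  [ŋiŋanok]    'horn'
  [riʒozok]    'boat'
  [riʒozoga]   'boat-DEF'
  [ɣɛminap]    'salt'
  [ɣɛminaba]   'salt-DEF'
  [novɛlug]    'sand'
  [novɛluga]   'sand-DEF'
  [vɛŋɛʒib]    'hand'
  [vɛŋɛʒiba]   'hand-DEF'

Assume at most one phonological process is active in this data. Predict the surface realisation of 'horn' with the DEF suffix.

[ŋiŋanoga]

The stem for 'boat' ends in [k] in [riʒozok] but [g] in [riʒozoga].
Compare 'sand', with invariant [g] in [novɛlug] and [novɛluga]: an analysis with underlying /g/ and a rule producing [k] in isolation would wrongly predict alternation here too.
The alternation reflects intervocalic voicing: voiceless stops become voiced between vowels. /k/ is underlying.
The one attested form of 'horn', [ŋiŋanok], shows underlying /ŋiŋanok/. Applying the same rule between vowels gives [ŋiŋanoga].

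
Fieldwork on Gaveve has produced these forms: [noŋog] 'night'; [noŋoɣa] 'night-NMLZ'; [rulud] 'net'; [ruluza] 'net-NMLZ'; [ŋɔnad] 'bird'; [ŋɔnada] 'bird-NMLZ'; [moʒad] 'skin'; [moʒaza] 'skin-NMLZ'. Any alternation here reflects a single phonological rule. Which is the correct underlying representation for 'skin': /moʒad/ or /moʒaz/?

In [moʒad] and [moʒaza] the final segment of 'skin' alternates: [d] ~ [z].
But 'bird' keeps [d] in both environments ([ŋɔnad], [ŋɔnada]), so there is no rule changing /d/ to [z] before the NMLZ suffix.
The underlying segment must be /z/; voiced fricatives become stops word-finally, yielding [d] there.

/moʒaz/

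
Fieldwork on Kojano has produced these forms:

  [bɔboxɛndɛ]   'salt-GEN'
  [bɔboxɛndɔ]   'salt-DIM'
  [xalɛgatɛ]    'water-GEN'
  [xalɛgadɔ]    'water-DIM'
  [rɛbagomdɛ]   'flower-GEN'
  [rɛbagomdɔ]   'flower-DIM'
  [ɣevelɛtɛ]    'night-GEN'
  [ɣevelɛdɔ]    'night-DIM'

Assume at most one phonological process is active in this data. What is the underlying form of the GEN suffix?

/-tɛ/

The GEN suffix surfaces as [-dɛ] and [-tɛ], depending on the final segment of the stem.
The DIM suffix, which begins with [d], is invariant after every stem; so [d] is not altered by any rule here.
The GEN suffix is therefore /-tɛ/ underlyingly, with post-nasal voicing: voiceless stops become voiced after a nasal.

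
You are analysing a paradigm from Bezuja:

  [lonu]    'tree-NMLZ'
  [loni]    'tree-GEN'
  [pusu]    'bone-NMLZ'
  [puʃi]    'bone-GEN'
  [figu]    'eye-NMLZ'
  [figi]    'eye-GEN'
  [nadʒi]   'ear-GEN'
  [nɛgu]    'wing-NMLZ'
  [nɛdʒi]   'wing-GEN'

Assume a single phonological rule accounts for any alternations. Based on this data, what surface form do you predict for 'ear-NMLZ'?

In [nɛgu] and [nɛdʒi] the final segment of 'wing' alternates: [g] ~ [dʒ].
But 'eye' keeps [g] in both environments ([figu], [figi]), so there is no rule changing /g/ to [dʒ] before the GEN suffix.
The alternation reflects depalatalization: palato-alveolar /dʒ/ and /ʃ/ become [g] and [s] when no front vowel follows. /dʒ/ is underlying.
From [nadʒi] the stem 'ear' is /nadʒ/; when no front vowel follows this yields [nagu].

[nagu]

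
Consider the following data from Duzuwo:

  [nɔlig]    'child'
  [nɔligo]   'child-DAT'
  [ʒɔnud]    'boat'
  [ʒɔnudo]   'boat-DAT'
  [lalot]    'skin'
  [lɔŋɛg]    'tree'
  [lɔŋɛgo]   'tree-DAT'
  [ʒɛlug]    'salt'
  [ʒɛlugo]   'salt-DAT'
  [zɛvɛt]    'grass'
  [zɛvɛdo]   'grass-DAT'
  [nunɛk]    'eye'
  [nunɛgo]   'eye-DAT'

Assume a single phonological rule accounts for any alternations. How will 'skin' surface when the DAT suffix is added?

The stem for 'grass' ends in [t] in [zɛvɛt] but [d] in [zɛvɛdo].
The stem 'boat' ([ʒɔnud], [ʒɔnudo]) shows [d] unchanged in both environments, so [d] cannot be basic with [t] derived in isolation.
The alternation reflects intervocalic voicing: voiceless stops become voiced between vowels. /t/ is underlying.
From [lalot] the stem 'skin' is /lalot/; between vowels this yields [lalodo].

[lalodo]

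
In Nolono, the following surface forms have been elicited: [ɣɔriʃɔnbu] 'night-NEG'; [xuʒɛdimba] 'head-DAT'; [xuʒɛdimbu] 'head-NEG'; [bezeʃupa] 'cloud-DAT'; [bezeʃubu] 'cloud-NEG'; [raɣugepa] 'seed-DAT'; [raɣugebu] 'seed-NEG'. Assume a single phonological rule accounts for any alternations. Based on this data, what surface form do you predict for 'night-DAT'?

The DAT suffix surfaces as [-ba] and [-pa], depending on the final segment of the stem.
The NEG suffix, which begins with [b], is invariant after every stem; so [b] is not altered by any rule here.
The DAT suffix is therefore /-pa/ underlyingly, with post-nasal voicing: voiceless stops become voiced after a nasal.
After 'night', which ends in a nasal, the suffix surfaces as [-ba], giving [ɣɔriʃɔnba].

[ɣɔriʃɔnba]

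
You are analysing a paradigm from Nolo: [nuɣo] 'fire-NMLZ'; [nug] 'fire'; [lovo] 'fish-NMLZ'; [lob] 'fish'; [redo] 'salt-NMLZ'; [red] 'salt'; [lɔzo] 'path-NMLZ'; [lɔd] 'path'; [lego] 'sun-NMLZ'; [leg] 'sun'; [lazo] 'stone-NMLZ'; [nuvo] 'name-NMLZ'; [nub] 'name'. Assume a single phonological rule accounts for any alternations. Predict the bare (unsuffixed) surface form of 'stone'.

[lad]

The stem for 'path' ends in [z] in [lɔzo] but [d] in [lɔd].
But 'salt' keeps [d] in both environments ([redo], [red]), so there is no rule changing /d/ to [z] before the NMLZ suffix.
Therefore /z/ is basic and [d] is derived by word-final hardening (voiced fricatives become stops word-finally).
The one attested form of 'stone', [lazo], shows underlying /laz/. Applying the same rule word-finally gives [lad].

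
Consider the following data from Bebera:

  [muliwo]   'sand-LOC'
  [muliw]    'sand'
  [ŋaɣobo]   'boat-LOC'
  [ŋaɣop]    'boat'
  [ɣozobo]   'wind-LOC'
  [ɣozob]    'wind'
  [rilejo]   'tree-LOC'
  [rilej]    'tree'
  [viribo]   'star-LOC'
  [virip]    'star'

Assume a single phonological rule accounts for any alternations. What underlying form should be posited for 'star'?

/virip/

The stem for 'star' ends in [b] in [viribo] but [p] in [virip].
But 'wind' keeps [b] in both environments ([ɣozobo], [ɣozob]), so there is no rule changing /b/ to [p] in isolation.
Therefore /p/ is basic and [b] is derived by intervocalic voicing (voiceless stops become voiced between vowels).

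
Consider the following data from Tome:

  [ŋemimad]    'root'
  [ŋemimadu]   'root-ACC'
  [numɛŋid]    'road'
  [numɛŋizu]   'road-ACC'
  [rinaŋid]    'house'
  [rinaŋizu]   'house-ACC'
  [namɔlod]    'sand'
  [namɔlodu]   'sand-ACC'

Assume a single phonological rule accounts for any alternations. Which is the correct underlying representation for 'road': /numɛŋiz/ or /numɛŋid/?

'road' shows [d] ~ [z] at the end of the stem ([numɛŋid] vs [numɛŋizu]).
But 'sand' keeps [d] in both environments ([namɔlod], [namɔlodu]), so there is no rule changing /d/ to [z] before the ACC suffix.
The alternation reflects word-final hardening: voiced fricatives become stops word-finally. /z/ is underlying.

/numɛŋiz/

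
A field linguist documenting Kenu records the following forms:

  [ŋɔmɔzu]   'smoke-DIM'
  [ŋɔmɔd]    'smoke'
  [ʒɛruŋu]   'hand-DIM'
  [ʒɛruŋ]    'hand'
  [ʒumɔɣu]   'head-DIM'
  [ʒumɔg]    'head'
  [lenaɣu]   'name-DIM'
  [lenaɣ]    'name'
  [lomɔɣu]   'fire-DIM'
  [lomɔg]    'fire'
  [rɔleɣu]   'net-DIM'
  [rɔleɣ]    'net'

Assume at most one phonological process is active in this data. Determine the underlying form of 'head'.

In [ʒumɔɣu] and [ʒumɔg] the final segment of 'head' alternates: [ɣ] ~ [g].
But 'net' keeps [ɣ] in both environments ([rɔleɣu], [rɔleɣ]), so there is no rule changing /ɣ/ to [g] in isolation.
So /g/ is underlying, and a rule of intervocalic spirantization — voiced stops become fricatives between vowels — gives [ɣ].

/ʒumɔg/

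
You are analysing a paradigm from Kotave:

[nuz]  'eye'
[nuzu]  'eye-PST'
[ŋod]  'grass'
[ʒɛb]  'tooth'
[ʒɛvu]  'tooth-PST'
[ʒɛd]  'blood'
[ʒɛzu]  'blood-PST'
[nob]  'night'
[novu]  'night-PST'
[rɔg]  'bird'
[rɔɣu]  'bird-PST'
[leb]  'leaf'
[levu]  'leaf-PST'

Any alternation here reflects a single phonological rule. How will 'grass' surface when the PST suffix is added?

[ŋozu]

'blood' shows [d] ~ [z] at the end of the stem ([ʒɛd] vs [ʒɛzu]).
The stem 'eye' ([nuz], [nuzu]) shows [z] unchanged in both environments, so [z] cannot be basic with [d] derived in isolation.
The underlying segment must be /d/; voiced stops become fricatives between vowels, yielding [z] there.
The one attested form of 'grass', [ŋod], shows underlying /ŋod/. Applying the same rule between vowels gives [ŋozu].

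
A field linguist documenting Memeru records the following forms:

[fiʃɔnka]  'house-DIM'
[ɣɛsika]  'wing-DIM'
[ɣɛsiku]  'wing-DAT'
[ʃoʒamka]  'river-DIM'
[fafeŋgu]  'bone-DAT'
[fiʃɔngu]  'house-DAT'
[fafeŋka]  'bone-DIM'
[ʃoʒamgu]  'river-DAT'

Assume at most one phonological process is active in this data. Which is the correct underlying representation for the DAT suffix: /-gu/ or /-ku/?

/-gu/

The DAT morpheme has two allomorphs, [-gu] and [-ku].
By contrast the DIM suffix keeps its initial [k] throughout — that segment must be underlying.
So the underlying form is /-gu/, and voiced stops become voiceless after a vowel.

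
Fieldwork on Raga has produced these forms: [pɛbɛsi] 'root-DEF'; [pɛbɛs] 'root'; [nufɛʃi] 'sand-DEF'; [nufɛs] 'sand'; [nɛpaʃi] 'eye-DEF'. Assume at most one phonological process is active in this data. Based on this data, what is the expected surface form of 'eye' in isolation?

'sand' shows [ʃ] ~ [s] at the end of the stem ([nufɛʃi] vs [nufɛs]).
The stem 'root' ([pɛbɛsi], [pɛbɛs]) shows [s] unchanged in both environments, so [s] cannot be basic with [ʃ] derived before the DEF suffix.
The underlying segment must be /ʃ/; palato-alveolar /ʃ/ becomes [s] when no front vowel follows, yielding [s] there.
The one attested form of 'eye', [nɛpaʃi], shows underlying /nɛpaʃ/. Applying the same rule when no front vowel follows gives [nɛpas].

[nɛpas]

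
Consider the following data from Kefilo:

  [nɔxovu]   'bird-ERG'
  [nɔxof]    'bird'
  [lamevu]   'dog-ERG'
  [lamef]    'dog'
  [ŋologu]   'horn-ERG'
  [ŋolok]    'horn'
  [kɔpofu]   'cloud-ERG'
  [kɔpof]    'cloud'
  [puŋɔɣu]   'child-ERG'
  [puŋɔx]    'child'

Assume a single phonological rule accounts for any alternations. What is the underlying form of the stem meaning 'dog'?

The root 'dog' surfaces as [lamevu] and [lamef], with a stem-final [v] ~ [f] alternation.
If /f/ were underlying and a rule turned it into [v] before the ERG suffix, 'cloud' would also alternate; but it has [f] in both [kɔpofu] and [kɔpof].
The underlying segment must be /v/; voiced obstruents become voiceless word-finally, yielding [f] there.

/lamev/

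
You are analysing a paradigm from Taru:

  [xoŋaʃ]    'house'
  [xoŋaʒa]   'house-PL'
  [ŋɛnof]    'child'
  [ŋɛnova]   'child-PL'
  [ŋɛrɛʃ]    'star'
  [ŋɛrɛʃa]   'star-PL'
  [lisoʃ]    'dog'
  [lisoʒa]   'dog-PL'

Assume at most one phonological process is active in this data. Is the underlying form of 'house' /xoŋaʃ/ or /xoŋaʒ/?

/xoŋaʒ/

The root 'house' surfaces as [xoŋaʃ] and [xoŋaʒa], with a stem-final [ʃ] ~ [ʒ] alternation.
Compare 'star', with invariant [ʃ] in [ŋɛrɛʃ] and [ŋɛrɛʃa]: an analysis with underlying /ʃ/ and a rule producing [ʒ] before the PL suffix would wrongly predict alternation here too.
Therefore /ʒ/ is basic and [ʃ] is derived by word-final obstruent devoicing (voiced obstruents become voiceless word-finally).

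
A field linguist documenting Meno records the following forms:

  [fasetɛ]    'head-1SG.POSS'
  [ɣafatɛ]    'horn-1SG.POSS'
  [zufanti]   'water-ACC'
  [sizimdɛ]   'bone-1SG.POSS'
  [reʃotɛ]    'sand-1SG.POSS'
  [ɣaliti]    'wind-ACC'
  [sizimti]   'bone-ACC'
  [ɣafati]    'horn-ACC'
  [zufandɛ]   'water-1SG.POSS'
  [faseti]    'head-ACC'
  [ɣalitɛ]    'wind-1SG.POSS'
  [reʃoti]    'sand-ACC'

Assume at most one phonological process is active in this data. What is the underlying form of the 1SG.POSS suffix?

The 1SG.POSS suffix surfaces as [-dɛ] and [-tɛ], depending on the final segment of the stem.
By contrast the ACC suffix keeps its initial [t] throughout — that segment must be underlying.
The 1SG.POSS suffix is therefore /-dɛ/ underlyingly, with post-vocalic devoicing: voiced stops become voiceless after a vowel.

/-dɛ/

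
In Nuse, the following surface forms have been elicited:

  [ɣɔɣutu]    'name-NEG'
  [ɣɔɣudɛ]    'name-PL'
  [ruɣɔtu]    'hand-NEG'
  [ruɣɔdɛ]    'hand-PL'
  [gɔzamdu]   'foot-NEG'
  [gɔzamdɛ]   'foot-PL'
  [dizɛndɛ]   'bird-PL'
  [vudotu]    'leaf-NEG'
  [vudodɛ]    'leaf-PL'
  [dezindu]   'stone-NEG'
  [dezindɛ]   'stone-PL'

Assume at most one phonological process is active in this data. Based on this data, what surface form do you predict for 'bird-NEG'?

The NEG morpheme has two allomorphs, [-du] and [-tu].
By contrast the PL suffix keeps its initial [d] throughout — that segment must be underlying.
The NEG suffix is therefore /-tu/ underlyingly, with post-nasal voicing: voiceless stops become voiced after a nasal.
After 'bird', which ends in a nasal, the suffix surfaces as [-du], giving [dizɛndu].

[dizɛndu]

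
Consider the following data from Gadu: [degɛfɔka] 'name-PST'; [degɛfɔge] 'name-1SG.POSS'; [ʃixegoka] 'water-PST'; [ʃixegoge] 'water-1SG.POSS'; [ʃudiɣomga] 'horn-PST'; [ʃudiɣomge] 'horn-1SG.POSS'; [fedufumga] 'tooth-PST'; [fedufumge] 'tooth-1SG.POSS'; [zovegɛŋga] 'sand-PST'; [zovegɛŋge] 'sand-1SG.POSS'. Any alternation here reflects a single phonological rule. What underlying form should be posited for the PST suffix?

/-ka/

The PST morpheme has two allomorphs, [-ga] and [-ka].
The 1SG.POSS suffix, which begins with [g], is invariant after every stem; so [g] is not altered by any rule here.
So the underlying form is /-ka/, and voiceless stops become voiced after a nasal.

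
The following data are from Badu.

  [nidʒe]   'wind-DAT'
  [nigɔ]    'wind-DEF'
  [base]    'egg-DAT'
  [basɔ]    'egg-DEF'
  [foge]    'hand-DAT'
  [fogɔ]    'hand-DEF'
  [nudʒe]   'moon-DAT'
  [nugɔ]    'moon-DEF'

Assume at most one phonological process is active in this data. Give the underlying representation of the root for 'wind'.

/nidʒ/

The root 'wind' surfaces as [nidʒe] and [nigɔ], with a stem-final [dʒ] ~ [g] alternation.
But 'hand' keeps [g] in both environments ([foge], [fogɔ]), so there is no rule changing /g/ to [dʒ] before the DAT suffix.
So /dʒ/ is underlying, and a rule of depalatalization — palato-alveolar /dʒ/ becomes [g] when no front vowel follows — gives [g].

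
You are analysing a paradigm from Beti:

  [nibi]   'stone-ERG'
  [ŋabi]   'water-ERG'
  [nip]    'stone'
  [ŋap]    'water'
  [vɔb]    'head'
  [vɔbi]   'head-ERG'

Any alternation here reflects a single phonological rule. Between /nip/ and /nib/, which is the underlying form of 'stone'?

The root 'stone' surfaces as [nibi] and [nip], with a stem-final [b] ~ [p] alternation.
But 'head' keeps [b] in both environments ([vɔbi], [vɔb]), so there is no rule changing /b/ to [p] in isolation.
The alternation reflects intervocalic voicing: voiceless stops become voiced between vowels. /p/ is underlying.

/nip/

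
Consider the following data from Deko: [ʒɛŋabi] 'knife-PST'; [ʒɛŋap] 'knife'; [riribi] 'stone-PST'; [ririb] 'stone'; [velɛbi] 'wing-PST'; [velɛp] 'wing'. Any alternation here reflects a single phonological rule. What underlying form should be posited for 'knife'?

In [ʒɛŋabi] and [ʒɛŋap] the final segment of 'knife' alternates: [b] ~ [p].
But 'stone' keeps [b] in both environments ([riribi], [ririb]), so there is no rule changing /b/ to [p] in isolation.
So /p/ is underlying, and a rule of intervocalic voicing — voiceless stops become voiced between vowels — gives [b].

/ʒɛŋap/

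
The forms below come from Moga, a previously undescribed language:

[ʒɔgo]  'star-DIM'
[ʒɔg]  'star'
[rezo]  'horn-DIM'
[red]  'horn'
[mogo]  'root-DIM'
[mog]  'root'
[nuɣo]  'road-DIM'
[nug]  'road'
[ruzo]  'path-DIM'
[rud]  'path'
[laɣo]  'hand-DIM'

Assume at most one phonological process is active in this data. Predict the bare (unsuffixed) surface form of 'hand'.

[lag]

The root 'road' surfaces as [nuɣo] and [nug], with a stem-final [ɣ] ~ [g] alternation.
If /g/ were underlying and a rule turned it into [ɣ] before the DIM suffix, 'star' would also alternate; but it has [g] in both [ʒɔgo] and [ʒɔg].
The underlying segment must be /ɣ/; voiced fricatives become stops word-finally, yielding [g] there.
From [laɣo] the stem 'hand' is /laɣ/; word-finally this yields [lag].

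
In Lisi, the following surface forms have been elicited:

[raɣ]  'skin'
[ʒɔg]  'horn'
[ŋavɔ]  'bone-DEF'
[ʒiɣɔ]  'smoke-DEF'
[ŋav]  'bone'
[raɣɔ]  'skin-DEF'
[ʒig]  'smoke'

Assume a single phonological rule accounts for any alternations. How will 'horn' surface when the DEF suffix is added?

The root 'smoke' surfaces as [ʒig] and [ʒiɣɔ], with a stem-final [g] ~ [ɣ] alternation.
The stem 'skin' ([raɣ], [raɣɔ]) shows [ɣ] unchanged in both environments, so [ɣ] cannot be basic with [g] derived in isolation.
The alternation reflects intervocalic spirantization: voiced stops become fricatives between vowels. /g/ is underlying.
From [ʒɔg] the stem 'horn' is /ʒɔg/; between vowels this yields [ʒɔɣɔ].

[ʒɔɣɔ]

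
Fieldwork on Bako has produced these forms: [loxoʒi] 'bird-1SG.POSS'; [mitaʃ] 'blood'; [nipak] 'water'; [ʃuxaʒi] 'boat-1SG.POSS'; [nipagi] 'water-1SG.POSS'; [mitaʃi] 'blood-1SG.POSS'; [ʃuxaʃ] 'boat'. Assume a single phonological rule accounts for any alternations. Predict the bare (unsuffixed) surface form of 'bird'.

[loxoʃ]

In [ʃuxaʃ] and [ʃuxaʒi] the final segment of 'boat' alternates: [ʃ] ~ [ʒ].
If /ʃ/ were underlying and a rule turned it into [ʒ] before the 1SG.POSS suffix, 'blood' would also alternate; but it has [ʃ] in both [mitaʃ] and [mitaʃi].
The underlying segment must be /ʒ/; voiced obstruents become voiceless word-finally, yielding [ʃ] there.
The one attested form of 'bird', [loxoʒi], shows underlying /loxoʒ/. Applying the same rule word-finally gives [loxoʃ].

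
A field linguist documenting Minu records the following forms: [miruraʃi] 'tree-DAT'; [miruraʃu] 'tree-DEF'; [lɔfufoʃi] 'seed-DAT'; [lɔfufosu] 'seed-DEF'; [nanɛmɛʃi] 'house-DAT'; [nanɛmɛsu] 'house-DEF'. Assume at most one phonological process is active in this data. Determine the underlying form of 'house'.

/nanɛmɛs/

In [nanɛmɛʃi] and [nanɛmɛsu] the final segment of 'house' alternates: [ʃ] ~ [s].
If /ʃ/ were underlying and a rule turned it into [s] before the DEF suffix, 'tree' would also alternate; but it has [ʃ] in both [miruraʃi] and [miruraʃu].
Therefore /s/ is basic and [ʃ] is derived by palatalization before a front vowel (/s/ becomes palato-alveolar [ʃ] before a front vowel).
So 'house' = /nanɛmɛs/.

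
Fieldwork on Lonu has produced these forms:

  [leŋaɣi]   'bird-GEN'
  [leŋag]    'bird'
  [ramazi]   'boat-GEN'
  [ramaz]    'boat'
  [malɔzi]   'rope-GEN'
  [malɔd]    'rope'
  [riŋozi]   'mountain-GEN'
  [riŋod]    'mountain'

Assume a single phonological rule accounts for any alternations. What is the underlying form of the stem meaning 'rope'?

/malɔd/

The stem for 'rope' ends in [z] in [malɔzi] but [d] in [malɔd].
The stem 'boat' ([ramazi], [ramaz]) shows [z] unchanged in both environments, so [z] cannot be basic with [d] derived in isolation.
The alternation reflects intervocalic spirantization: voiced stops become fricatives between vowels. /d/ is underlying.
The underlying form of 'rope' is therefore /malɔd/.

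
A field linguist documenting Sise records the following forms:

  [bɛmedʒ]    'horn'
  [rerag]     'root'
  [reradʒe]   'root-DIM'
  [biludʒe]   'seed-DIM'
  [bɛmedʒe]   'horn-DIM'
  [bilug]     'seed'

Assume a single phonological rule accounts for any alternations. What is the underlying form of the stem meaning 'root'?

'root' shows [dʒ] ~ [g] at the end of the stem ([reradʒe] vs [rerag]).
Compare 'horn', with invariant [dʒ] in [bɛmedʒe] and [bɛmedʒ]: an analysis with underlying /dʒ/ and a rule producing [g] in isolation would wrongly predict alternation here too.
Therefore /g/ is basic and [dʒ] is derived by palatalization before a front vowel (/g/ becomes palato-alveolar [dʒ] before a front vowel).

/rerag/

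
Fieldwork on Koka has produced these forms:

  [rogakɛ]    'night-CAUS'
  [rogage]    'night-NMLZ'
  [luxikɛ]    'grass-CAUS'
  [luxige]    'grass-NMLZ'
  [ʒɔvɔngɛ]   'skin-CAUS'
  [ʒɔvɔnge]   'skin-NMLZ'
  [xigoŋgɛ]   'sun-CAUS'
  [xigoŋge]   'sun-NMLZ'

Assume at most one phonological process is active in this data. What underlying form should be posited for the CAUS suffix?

/-kɛ/

The CAUS morpheme has two allomorphs, [-gɛ] and [-kɛ].
By contrast the NMLZ suffix keeps its initial [g] throughout — that segment must be underlying.
The CAUS suffix is therefore /-kɛ/ underlyingly, with post-nasal voicing: voiceless stops become voiced after a nasal.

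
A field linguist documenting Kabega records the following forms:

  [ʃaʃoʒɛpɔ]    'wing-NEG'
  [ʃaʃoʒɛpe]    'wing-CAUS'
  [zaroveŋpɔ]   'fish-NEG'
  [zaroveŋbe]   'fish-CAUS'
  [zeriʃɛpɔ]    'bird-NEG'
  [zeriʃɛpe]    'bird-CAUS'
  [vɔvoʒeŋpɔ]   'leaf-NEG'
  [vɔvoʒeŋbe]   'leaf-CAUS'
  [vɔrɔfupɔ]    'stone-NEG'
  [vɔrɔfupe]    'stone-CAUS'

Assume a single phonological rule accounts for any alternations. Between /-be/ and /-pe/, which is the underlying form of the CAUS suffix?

/-be/

The CAUS suffix surfaces as [-be] and [-pe], depending on the final segment of the stem.
The NEG suffix, which begins with [p], is invariant after every stem; so [p] is not altered by any rule here.
So the underlying form is /-be/, and voiced stops become voiceless after a vowel.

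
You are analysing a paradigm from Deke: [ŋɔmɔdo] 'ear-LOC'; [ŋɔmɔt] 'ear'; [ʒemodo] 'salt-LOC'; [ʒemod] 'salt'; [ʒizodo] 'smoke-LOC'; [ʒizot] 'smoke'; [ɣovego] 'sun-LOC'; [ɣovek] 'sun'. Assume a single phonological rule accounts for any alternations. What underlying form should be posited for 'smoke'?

'smoke' shows [d] ~ [t] at the end of the stem ([ʒizodo] vs [ʒizot]).
If /d/ were underlying and a rule turned it into [t] in isolation, 'salt' would also alternate; but it has [d] in both [ʒemodo] and [ʒemod].
The alternation reflects intervocalic voicing: voiceless stops become voiced between vowels. /t/ is underlying.

/ʒizot/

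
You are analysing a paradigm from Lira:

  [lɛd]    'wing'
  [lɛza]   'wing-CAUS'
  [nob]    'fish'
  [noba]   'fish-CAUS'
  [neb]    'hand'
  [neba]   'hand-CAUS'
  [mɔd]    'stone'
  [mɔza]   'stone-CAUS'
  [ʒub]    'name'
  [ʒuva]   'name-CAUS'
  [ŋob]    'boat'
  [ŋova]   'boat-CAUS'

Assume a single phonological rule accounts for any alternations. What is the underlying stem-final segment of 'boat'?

/v/

The root 'boat' surfaces as [ŋob] and [ŋova], with a stem-final [b] ~ [v] alternation.
But 'fish' keeps [b] in both environments ([nob], [noba]), so there is no rule changing /b/ to [v] before the CAUS suffix.
Therefore /v/ is basic and [b] is derived by word-final hardening (voiced fricatives become stops word-finally).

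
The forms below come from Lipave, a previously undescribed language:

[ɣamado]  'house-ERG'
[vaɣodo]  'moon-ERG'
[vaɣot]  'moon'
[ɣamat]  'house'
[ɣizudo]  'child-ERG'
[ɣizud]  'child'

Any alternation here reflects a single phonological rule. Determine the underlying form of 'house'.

/ɣamat/

'house' shows [d] ~ [t] at the end of the stem ([ɣamado] vs [ɣamat]).
If /d/ were underlying and a rule turned it into [t] in isolation, 'child' would also alternate; but it has [d] in both [ɣizudo] and [ɣizud].
Therefore /t/ is basic and [d] is derived by intervocalic voicing (voiceless stops become voiced between vowels).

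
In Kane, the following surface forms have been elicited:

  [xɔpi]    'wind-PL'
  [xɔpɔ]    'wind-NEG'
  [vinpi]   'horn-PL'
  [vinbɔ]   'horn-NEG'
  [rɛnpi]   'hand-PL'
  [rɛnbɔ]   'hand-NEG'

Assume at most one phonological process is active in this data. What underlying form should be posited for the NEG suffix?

/-bɔ/

The NEG suffix surfaces as [-bɔ] and [-pɔ], depending on the final segment of the stem.
The PL suffix, which begins with [p], is invariant after every stem; so [p] is not altered by any rule here.
The NEG suffix is therefore /-bɔ/ underlyingly, with post-vocalic devoicing: voiced stops become voiceless after a vowel.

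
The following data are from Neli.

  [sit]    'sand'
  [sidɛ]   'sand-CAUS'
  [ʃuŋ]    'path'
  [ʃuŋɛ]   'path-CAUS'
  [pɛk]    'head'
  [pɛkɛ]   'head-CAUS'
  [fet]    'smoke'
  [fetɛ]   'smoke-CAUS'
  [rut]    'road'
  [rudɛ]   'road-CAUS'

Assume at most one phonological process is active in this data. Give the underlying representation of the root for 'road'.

/rud/

In [rut] and [rudɛ] the final segment of 'road' alternates: [t] ~ [d].
Compare 'smoke', with invariant [t] in [fet] and [fetɛ]: an analysis with underlying /t/ and a rule producing [d] before the CAUS suffix would wrongly predict alternation here too.
Therefore /d/ is basic and [t] is derived by word-final obstruent devoicing (voiced obstruents become voiceless word-finally).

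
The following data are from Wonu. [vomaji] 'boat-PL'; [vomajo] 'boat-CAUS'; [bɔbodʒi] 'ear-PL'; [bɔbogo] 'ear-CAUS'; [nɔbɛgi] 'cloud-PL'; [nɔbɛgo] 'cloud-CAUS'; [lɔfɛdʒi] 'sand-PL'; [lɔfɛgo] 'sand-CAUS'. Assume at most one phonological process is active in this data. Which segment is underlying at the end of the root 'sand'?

The stem for 'sand' ends in [dʒ] in [lɔfɛdʒi] but [g] in [lɔfɛgo].
The stem 'cloud' ([nɔbɛgi], [nɔbɛgo]) shows [g] unchanged in both environments, so [g] cannot be basic with [dʒ] derived before the PL suffix.
The underlying segment must be /dʒ/; palato-alveolar /dʒ/ becomes [g] when no front vowel follows, yielding [g] there.

/dʒ/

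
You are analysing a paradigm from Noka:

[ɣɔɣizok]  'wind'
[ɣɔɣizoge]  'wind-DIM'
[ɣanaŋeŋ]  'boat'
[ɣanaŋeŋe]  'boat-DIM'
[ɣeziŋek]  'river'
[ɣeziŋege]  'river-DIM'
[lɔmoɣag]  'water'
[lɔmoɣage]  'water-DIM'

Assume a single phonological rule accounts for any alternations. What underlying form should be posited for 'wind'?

/ɣɔɣizok/

In [ɣɔɣizok] and [ɣɔɣizoge] the final segment of 'wind' alternates: [k] ~ [g].
But 'water' keeps [g] in both environments ([lɔmoɣag], [lɔmoɣage]), so there is no rule changing /g/ to [k] in isolation.
The underlying segment must be /k/; voiceless stops become voiced between vowels, yielding [g] there.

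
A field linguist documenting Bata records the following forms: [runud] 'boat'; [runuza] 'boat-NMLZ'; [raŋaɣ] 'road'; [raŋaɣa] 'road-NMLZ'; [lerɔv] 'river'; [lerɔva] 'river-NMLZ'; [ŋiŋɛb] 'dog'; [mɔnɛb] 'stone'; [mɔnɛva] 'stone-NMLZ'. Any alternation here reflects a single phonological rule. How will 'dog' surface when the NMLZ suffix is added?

[ŋiŋɛva]

'stone' shows [b] ~ [v] at the end of the stem ([mɔnɛb] vs [mɔnɛva]).
The stem 'river' ([lerɔv], [lerɔva]) shows [v] unchanged in both environments, so [v] cannot be basic with [b] derived in isolation.
The underlying segment must be /b/; voiced stops become fricatives between vowels, yielding [v] there.
From [ŋiŋɛb] the stem 'dog' is /ŋiŋɛb/; between vowels this yields [ŋiŋɛva].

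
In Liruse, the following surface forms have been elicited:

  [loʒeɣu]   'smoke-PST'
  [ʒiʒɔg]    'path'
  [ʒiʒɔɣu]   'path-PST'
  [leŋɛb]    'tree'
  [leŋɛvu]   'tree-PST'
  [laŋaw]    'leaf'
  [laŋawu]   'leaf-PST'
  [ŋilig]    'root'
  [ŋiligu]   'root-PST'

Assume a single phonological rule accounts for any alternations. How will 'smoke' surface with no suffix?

[loʒeg]

In [ʒiʒɔg] and [ʒiʒɔɣu] the final segment of 'path' alternates: [g] ~ [ɣ].
But 'root' keeps [g] in both environments ([ŋilig], [ŋiligu]), so there is no rule changing /g/ to [ɣ] before the PST suffix.
Therefore /ɣ/ is basic and [g] is derived by word-final hardening (voiced fricatives become stops word-finally).
The one attested form of 'smoke', [loʒeɣu], shows underlying /loʒeɣ/. Applying the same rule word-finally gives [loʒeg].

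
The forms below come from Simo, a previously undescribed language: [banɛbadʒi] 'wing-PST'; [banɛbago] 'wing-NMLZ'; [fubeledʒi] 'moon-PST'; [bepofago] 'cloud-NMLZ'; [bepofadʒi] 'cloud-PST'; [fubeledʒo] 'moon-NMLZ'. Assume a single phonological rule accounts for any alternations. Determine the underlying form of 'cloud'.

In [bepofago] and [bepofadʒi] the final segment of 'cloud' alternates: [g] ~ [dʒ].
But 'moon' keeps [dʒ] in both environments ([fubeledʒo], [fubeledʒi]), so there is no rule changing /dʒ/ to [g] before the NMLZ suffix.
The underlying segment must be /g/; /g/ becomes palato-alveolar [dʒ] before a front vowel, yielding [dʒ] there.

/bepofag/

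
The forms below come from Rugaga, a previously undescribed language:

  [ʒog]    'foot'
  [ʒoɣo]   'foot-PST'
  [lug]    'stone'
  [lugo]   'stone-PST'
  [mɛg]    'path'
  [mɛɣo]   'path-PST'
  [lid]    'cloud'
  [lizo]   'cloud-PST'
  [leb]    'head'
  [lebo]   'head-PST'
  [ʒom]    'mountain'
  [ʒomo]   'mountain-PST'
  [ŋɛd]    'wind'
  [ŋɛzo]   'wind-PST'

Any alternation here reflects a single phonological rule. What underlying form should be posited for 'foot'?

/ʒoɣ/

In [ʒog] and [ʒoɣo] the final segment of 'foot' alternates: [g] ~ [ɣ].
The stem 'stone' ([lug], [lugo]) shows [g] unchanged in both environments, so [g] cannot be basic with [ɣ] derived before the PST suffix.
So /ɣ/ is underlying, and a rule of word-final hardening — voiced fricatives become stops word-finally — gives [g].
The underlying form of 'foot' is therefore /ʒoɣ/.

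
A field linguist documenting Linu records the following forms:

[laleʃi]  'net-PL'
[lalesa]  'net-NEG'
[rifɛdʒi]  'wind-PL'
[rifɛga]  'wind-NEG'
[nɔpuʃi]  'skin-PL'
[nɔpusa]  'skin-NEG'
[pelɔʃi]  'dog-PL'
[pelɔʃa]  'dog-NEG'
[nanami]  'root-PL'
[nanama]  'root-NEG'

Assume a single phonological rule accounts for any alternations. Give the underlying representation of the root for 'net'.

The root 'net' surfaces as [laleʃi] and [lalesa], with a stem-final [ʃ] ~ [s] alternation.
If /ʃ/ were underlying and a rule turned it into [s] before the NEG suffix, 'dog' would also alternate; but it has [ʃ] in both [pelɔʃi] and [pelɔʃa].
The alternation reflects palatalization before a front vowel: /g/ and /s/ become palato-alveolar [dʒ] and [ʃ] before a front vowel. /s/ is underlying.
The underlying form of 'net' is therefore /lales/.

/lales/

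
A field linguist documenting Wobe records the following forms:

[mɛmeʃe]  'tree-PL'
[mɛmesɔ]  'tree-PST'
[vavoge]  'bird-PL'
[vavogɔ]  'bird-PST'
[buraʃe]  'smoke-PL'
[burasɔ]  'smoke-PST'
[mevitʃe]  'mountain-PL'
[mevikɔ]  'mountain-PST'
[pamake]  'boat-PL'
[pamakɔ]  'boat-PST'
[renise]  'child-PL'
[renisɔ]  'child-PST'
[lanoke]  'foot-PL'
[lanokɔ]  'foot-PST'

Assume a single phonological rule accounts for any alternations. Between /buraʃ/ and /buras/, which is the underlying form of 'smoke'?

The root 'smoke' surfaces as [buraʃe] and [burasɔ], with a stem-final [ʃ] ~ [s] alternation.
But 'child' keeps [s] in both environments ([renise], [renisɔ]), so there is no rule changing /s/ to [ʃ] before the PL suffix.
Therefore /ʃ/ is basic and [s] is derived by depalatalization (palato-alveolar /tʃ/ and /ʃ/ become [k] and [s] when no front vowel follows).

/buraʃ/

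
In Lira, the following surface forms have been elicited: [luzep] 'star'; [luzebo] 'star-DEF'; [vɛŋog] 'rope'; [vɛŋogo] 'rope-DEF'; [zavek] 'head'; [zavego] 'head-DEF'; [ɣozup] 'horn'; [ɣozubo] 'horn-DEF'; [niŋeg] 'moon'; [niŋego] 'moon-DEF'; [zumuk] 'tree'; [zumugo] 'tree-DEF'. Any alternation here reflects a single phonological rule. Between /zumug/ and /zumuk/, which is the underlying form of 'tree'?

/zumuk/

'tree' shows [k] ~ [g] at the end of the stem ([zumuk] vs [zumugo]).
Compare 'rope', with invariant [g] in [vɛŋog] and [vɛŋogo]: an analysis with underlying /g/ and a rule producing [k] in isolation would wrongly predict alternation here too.
The alternation reflects intervocalic voicing: voiceless stops become voiced between vowels. /k/ is underlying.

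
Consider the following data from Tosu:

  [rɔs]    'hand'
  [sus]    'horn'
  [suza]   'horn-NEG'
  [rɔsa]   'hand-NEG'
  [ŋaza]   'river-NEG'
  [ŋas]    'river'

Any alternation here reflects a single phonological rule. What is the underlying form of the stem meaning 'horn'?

/suz/

'horn' shows [z] ~ [s] at the end of the stem ([suza] vs [sus]).
If /s/ were underlying and a rule turned it into [z] before the NEG suffix, 'hand' would also alternate; but it has [s] in both [rɔsa] and [rɔs].
The underlying segment must be /z/; voiced obstruents become voiceless word-finally, yielding [s] there.
So 'horn' = /suz/.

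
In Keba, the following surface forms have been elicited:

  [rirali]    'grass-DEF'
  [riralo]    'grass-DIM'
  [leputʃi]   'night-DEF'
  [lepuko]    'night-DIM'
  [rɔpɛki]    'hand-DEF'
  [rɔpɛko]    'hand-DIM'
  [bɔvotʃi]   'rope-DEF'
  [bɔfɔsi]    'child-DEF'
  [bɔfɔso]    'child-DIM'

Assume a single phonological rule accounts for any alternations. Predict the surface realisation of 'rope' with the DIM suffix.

In [leputʃi] and [lepuko] the final segment of 'night' alternates: [tʃ] ~ [k].
The stem 'hand' ([rɔpɛki], [rɔpɛko]) shows [k] unchanged in both environments, so [k] cannot be basic with [tʃ] derived before the DEF suffix.
The alternation reflects depalatalization: palato-alveolar /tʃ/ becomes [k] when no front vowel follows. /tʃ/ is underlying.
From [bɔvotʃi] the stem 'rope' is /bɔvotʃ/; when no front vowel follows this yields [bɔvoko].

[bɔvoko]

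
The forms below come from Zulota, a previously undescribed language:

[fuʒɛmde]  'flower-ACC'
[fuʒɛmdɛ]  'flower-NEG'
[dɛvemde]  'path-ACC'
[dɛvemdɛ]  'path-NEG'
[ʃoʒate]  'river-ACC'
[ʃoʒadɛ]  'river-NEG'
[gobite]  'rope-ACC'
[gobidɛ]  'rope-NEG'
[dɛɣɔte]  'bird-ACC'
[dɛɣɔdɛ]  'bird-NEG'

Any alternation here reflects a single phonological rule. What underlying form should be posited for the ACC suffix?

The ACC suffix surfaces as [-de] and [-te], depending on the final segment of the stem.
The NEG suffix, which begins with [d], is invariant after every stem; so [d] is not altered by any rule here.
The ACC suffix is therefore /-te/ underlyingly, with post-nasal voicing: voiceless stops become voiced after a nasal.

/-te/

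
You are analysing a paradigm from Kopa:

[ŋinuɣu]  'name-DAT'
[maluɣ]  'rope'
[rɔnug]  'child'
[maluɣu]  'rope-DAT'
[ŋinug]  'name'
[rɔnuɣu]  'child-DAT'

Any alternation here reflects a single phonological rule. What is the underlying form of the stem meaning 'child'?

/rɔnug/

The root 'child' surfaces as [rɔnuɣu] and [rɔnug], with a stem-final [ɣ] ~ [g] alternation.
Compare 'rope', with invariant [ɣ] in [maluɣu] and [maluɣ]: an analysis with underlying /ɣ/ and a rule producing [g] in isolation would wrongly predict alternation here too.
So /g/ is underlying, and a rule of intervocalic spirantization — voiced stops become fricatives between vowels — gives [ɣ].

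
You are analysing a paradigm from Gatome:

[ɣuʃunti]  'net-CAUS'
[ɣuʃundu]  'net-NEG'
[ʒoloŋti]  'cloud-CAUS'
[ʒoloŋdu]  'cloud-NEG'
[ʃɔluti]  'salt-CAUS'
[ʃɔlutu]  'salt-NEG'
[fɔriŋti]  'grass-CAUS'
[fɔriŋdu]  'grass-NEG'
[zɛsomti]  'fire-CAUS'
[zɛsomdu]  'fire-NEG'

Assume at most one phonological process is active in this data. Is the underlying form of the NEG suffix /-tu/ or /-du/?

/-du/

The NEG suffix surfaces as [-du] and [-tu], depending on the final segment of the stem.
The CAUS suffix, which begins with [t], is invariant after every stem; so [t] is not altered by any rule here.
The NEG suffix is therefore /-du/ underlyingly, with post-vocalic devoicing: voiced stops become voiceless after a vowel.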